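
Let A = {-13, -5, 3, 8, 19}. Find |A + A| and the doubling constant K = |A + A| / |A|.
K = |A + A| / |A| = 13/5

Enumerate A + A = {a + b : a, b ∈ A}. With |A| = 5, there are |A|^2 = 25 ordered sum pairs; collecting distinct values, A + A = {-26, -18, -10, -5, -2, 3, 6, 11, 14, 16, 22, 27, 38}, so |A + A| = 13. Thus K = 13/5. For comparison, the minimum possible |A + A| over all 5-element sets is 2·5 − 1 = 9 (so min K = 9/5), attained only by arithmetic progressions.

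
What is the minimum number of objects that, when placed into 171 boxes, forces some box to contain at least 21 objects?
n = (21 − 1)·171 + 1 = 3421

By the generalised pigeonhole principle, to guarantee some box contains ≥ r objects we need more than (r − 1) · k objects total. Threshold: n = (r − 1) · k + 1. With r = 21 and k = 171: n = 20 · 171 + 1 = 3420 + 1 = 3421. For n = 3420 = 20 · 171, we can put exactly 20 objects in every box, avoiding 21 in any single one — so 3421 is tight.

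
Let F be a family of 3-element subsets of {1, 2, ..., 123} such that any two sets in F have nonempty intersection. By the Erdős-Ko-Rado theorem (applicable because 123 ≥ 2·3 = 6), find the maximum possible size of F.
max |F| = C(122, 2) = 7381

Erdős-Ko-Rado (1961): when n ≥ 2k, max |F| = C(n−1, k−1). The bound is attained by the star {A : i ∈ A} for any fixed i ∈ [n]. Here C(123−1, 3−1) = C(122, 2) = 7381.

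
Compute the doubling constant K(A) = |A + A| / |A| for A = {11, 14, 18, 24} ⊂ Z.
K = |A + A| / |A| = 10/4 = 5/2

Enumerate A + A = {a + b : a, b ∈ A}. With |A| = 4, there are |A|^2 = 16 ordered sum pairs; collecting distinct values, A + A = {22, 25, 28, 29, 32, 35, 36, 38, 42, 48}, so |A + A| = 10. Thus K = 10/4 = 5/2. For comparison, the minimum possible |A + A| over all 4-element sets is 2·4 − 1 = 7 (so min K = 7/4), attained only by arithmetic progressions.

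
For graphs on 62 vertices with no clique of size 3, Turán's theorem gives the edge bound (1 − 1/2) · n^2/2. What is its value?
Turán density bound = (1/2) · 62^2/2 = 961

Turán's theorem: ex(n, K_{r+1}) is achieved by the complete r-partite Turán graph T(n, r) with parts as balanced as possible, and is at most (1 − 1/r) · n^2/2. For r = 2, n = 62: the density bound is (1/2) · 3844/2 = 961. Since 2 ∣ 62, the Turán graph T(62, 2) has parts of equal size 31, and its edge count e(T(62, 2)) = 961 attains the density bound exactly.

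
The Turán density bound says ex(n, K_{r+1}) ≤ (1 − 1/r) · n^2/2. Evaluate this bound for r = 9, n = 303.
Turán density bound = (8/9) · 303^2/2 = 40804

Turán's theorem: ex(n, K_{r+1}) is achieved by the complete r-partite Turán graph T(n, r) with parts as balanced as possible, and is at most (1 − 1/r) · n^2/2. For r = 9, n = 303: the density bound is (8/9) · 91809/2 = 40804. The integer-valued extremum is e(T(303, 9)) = 40803, which is strictly less than the density bound 40804 since 9 ∤ 303 (the parts of T(303, 9) cannot all be equal).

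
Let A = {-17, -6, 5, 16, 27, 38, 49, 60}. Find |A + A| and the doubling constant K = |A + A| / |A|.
K = |A + A| / |A| = 15/8

Enumerate A + A = {a + b : a, b ∈ A}. With |A| = 8, there are |A|^2 = 64 ordered sum pairs; collecting distinct values, A + A = {-34, -23, -12, -1, 10, 21, 32, 43, 54, 65, 76, 87, 98, 109, 120}, so |A + A| = 15. Thus K = 15/8. Here |A + A| = 2|A| − 1 = 15, the minimum possible — so K = 15/8 is minimal, which holds iff A is an arithmetic progression.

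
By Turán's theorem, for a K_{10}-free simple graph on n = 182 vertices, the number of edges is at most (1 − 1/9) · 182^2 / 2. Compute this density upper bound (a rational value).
Turán density bound = (8/9) · 182^2/2 = 132496/9 ≈ 14721.7778

Turán's theorem: ex(n, K_{r+1}) is achieved by the complete r-partite Turán graph T(n, r) with parts as balanced as possible, and is at most (1 − 1/r) · n^2/2. For r = 9, n = 182: the density bound is (8/9) · 33124/2 = 132496/9 ≈ 14721.7778. The integer-valued extremum is e(T(182, 9)) = 14721, which is strictly less than the density bound 132496/9 since 9 ∤ 182 (the parts of T(182, 9) cannot all be equal).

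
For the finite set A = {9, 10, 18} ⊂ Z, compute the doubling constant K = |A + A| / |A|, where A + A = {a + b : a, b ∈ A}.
K = |A + A| / |A| = 6/3 = 2

Enumerate A + A = {a + b : a, b ∈ A}. With |A| = 3, there are |A|^2 = 9 ordered sum pairs; collecting distinct values, A + A = {18, 19, 20, 27, 28, 36}, so |A + A| = 6. Thus K = 6/3 = 2. For comparison, the minimum possible |A + A| over all 3-element sets is 2·3 − 1 = 5 (so min K = 5/3), attained only by arithmetic progressions.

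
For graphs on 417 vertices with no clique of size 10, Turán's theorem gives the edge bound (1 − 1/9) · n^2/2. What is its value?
Turán density bound = (8/9) · 417^2/2 = 77284

Turán's theorem: ex(n, K_{r+1}) is achieved by the complete r-partite Turán graph T(n, r) with parts as balanced as possible, and is at most (1 − 1/r) · n^2/2. For r = 9, n = 417: the density bound is (8/9) · 173889/2 = 77284. The integer-valued extremum is e(T(417, 9)) = 77283, which is strictly less than the density bound 77284 since 9 ∤ 417 (the parts of T(417, 9) cannot all be equal).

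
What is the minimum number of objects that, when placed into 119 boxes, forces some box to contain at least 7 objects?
n = (7 − 1)·119 + 1 = 715

By the generalised pigeonhole principle, to guarantee some box contains ≥ r objects we need more than (r − 1) · k objects total. Threshold: n = (r − 1) · k + 1. With r = 7 and k = 119: n = 6 · 119 + 1 = 714 + 1 = 715. For n = 714 = 6 · 119, we can put exactly 6 objects in every box, avoiding 7 in any single one — so 715 is tight.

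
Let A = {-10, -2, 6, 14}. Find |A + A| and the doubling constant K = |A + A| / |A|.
K = |A + A| / |A| = 7/4

Enumerate A + A = {a + b : a, b ∈ A}. With |A| = 4, there are |A|^2 = 16 ordered sum pairs; collecting distinct values, A + A = {-20, -12, -4, 4, 12, 20, 28}, so |A + A| = 7. Thus K = 7/4. Here |A + A| = 2|A| − 1 = 7, the minimum possible — so K = 7/4 is minimal, which holds iff A is an arithmetic progression.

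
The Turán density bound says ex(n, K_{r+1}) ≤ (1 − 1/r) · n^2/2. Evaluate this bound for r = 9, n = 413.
Turán density bound = (8/9) · 413^2/2 = 682276/9 ≈ 75808.4444

Turán's theorem: ex(n, K_{r+1}) is achieved by the complete r-partite Turán graph T(n, r) with parts as balanced as possible, and is at most (1 − 1/r) · n^2/2. For r = 9, n = 413: the density bound is (8/9) · 170569/2 = 682276/9 ≈ 75808.4444. The integer-valued extremum is e(T(413, 9)) = 75808, which is strictly less than the density bound 682276/9 since 9 ∤ 413 (the parts of T(413, 9) cannot all be equal).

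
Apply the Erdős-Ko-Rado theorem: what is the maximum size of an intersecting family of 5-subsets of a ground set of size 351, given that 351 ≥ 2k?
max |F| = C(350, 4) = 614597725

Erdős-Ko-Rado (1961): when n ≥ 2k, max |F| = C(n−1, k−1). The bound is attained by the star {A : i ∈ A} for any fixed i ∈ [n]. Here C(351−1, 5−1) = C(350, 4) = 614597725.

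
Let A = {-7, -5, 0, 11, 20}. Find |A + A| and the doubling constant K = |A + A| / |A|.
K = |A + A| / |A| = 15/5 = 3

Enumerate A + A = {a + b : a, b ∈ A}. With |A| = 5, there are |A|^2 = 25 ordered sum pairs; collecting distinct values, A + A = {-14, -12, -10, -7, -5, 0, 4, 6, 11, 13, 15, 20, 22, 31, 40}, so |A + A| = 15. Thus K = 15/5 = 3. For comparison, the minimum possible |A + A| over all 5-element sets is 2·5 − 1 = 9 (so min K = 9/5), attained only by arithmetic progressions.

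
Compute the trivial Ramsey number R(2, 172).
R(2, 172) = 172

R(2, k) = k for all k ≥ 2: in a 2-colouring of K_k, either some edge is red (a red K_2) or all edges are blue (a blue K_k). And K_{171} coloured all-blue has no blue K_172, so R(2, 172) > 171. Hence R(2, 172) = 172.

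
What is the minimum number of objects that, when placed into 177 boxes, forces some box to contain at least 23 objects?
n = (23 − 1)·177 + 1 = 3895

By the generalised pigeonhole principle, to guarantee some box contains ≥ r objects we need more than (r − 1) · k objects total. Threshold: n = (r − 1) · k + 1. With r = 23 and k = 177: n = 22 · 177 + 1 = 3894 + 1 = 3895. For n = 3894 = 22 · 177, we can put exactly 22 objects in every box, avoiding 23 in any single one — so 3895 is tight.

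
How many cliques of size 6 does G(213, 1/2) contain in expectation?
E[# K_6] = C(213, 6) · (1/2)^C(6, 2) = 120807622936 / 2^15 = 15100952867/4096 ≈ 3686756.071045

For each 6-subset S of vertices (there are C(213, 6) = 120807622936 such S), let X_S = 1 if S induces a K_6 (all C(6, 2) = 15 edges present). Then P(X_S = 1) = (1/2)^15 = 1/32768. By linearity of expectation, E[# K_6] = C(213, 6) · (1/2)^15 = 120807622936 / 32768 = 15100952867/4096 ≈ 3686756.071045.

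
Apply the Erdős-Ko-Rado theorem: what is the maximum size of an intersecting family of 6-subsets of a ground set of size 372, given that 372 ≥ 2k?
max |F| = C(371, 5) = 57007846644

The Erdős-Ko-Rado theorem states: for n ≥ 2k, an intersecting family of k-subsets of an n-element set has size at most C(n − 1, k − 1), with equality for 'star' families {A ⊆ [n] : |A| = k, i ∈ A} (fix an element i). For n = 372, k = 6: C(371, 5) = 57007846644.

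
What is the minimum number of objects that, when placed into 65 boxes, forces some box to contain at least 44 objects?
n = (44 − 1)·65 + 1 = 2796

By the generalised pigeonhole principle, to guarantee some box contains ≥ r objects we need more than (r − 1) · k objects total. Threshold: n = (r − 1) · k + 1. With r = 44 and k = 65: n = 43 · 65 + 1 = 2795 + 1 = 2796. For n = 2795 = 43 · 65, we can put exactly 43 objects in every box, avoiding 44 in any single one — so 2796 is tight.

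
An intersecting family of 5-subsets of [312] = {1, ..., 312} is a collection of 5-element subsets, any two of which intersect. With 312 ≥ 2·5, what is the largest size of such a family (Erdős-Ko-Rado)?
max |F| = C(311, 4) = 382313855

The Erdős-Ko-Rado theorem states: for n ≥ 2k, an intersecting family of k-subsets of an n-element set has size at most C(n − 1, k − 1), with equality for 'star' families {A ⊆ [n] : |A| = k, i ∈ A} (fix an element i). For n = 312, k = 5: C(311, 4) = 382313855.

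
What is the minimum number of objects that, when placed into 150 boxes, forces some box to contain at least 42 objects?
n = (42 − 1)·150 + 1 = 6151

By the generalised pigeonhole principle, to guarantee some box contains ≥ r objects we need more than (r − 1) · k objects total. Threshold: n = (r − 1) · k + 1. With r = 42 and k = 150: n = 41 · 150 + 1 = 6150 + 1 = 6151. For n = 6150 = 41 · 150, we can put exactly 41 objects in every box, avoiding 42 in any single one — so 6151 is tight.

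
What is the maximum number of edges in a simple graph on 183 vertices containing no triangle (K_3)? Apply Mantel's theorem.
ex(183, K_3) = ⌊183^2/4⌋ = 8372

Mantel (1907): a triangle-free graph on n vertices has at most ⌊n^2/4⌋ edges, with equality for the complete bipartite graph K_{⌊n/2⌋, ⌈n/2⌉}. For n = 183: ⌊183^2/4⌋ = ⌊33489/4⌋ = 8372. The extremal graph is K_{91, 92}, which has 91·92 = 8372 edges.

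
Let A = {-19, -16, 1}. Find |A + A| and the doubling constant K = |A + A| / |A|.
K = |A + A| / |A| = 6/3 = 2

Enumerate A + A = {a + b : a, b ∈ A}. With |A| = 3, there are |A|^2 = 9 ordered sum pairs; collecting distinct values, A + A = {-38, -35, -32, -18, -15, 2}, so |A + A| = 6. Thus K = 6/3 = 2. For comparison, the minimum possible |A + A| over all 3-element sets is 2·3 − 1 = 5 (so min K = 5/3), attained only by arithmetic progressions.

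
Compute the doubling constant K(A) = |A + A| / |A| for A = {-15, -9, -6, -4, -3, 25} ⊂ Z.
K = |A + A| / |A| = 19/6

Enumerate A + A = {a + b : a, b ∈ A}. With |A| = 6, there are |A|^2 = 36 ordered sum pairs; collecting distinct values, A + A = {-30, -24, -21, -19, -18, -15, -13, -12, -10, -9, -8, -7, -6, 10, 16, 19, 21, 22, 50}, so |A + A| = 19. Thus K = 19/6. For comparison, the minimum possible |A + A| over all 6-element sets is 2·6 − 1 = 11 (so min K = 11/6), attained only by arithmetic progressions.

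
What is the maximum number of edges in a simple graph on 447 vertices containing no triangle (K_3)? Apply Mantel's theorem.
ex(447, K_3) = ⌊447^2/4⌋ = 49952

Mantel (1907): a triangle-free graph on n vertices has at most ⌊n^2/4⌋ edges, with equality for the complete bipartite graph K_{⌊n/2⌋, ⌈n/2⌉}. For n = 447: ⌊447^2/4⌋ = ⌊199809/4⌋ = 49952. The extremal graph is K_{223, 224}, which has 223·224 = 49952 edges.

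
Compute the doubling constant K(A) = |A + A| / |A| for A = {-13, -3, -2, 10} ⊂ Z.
K = |A + A| / |A| = 10/4 = 5/2

Enumerate A + A = {a + b : a, b ∈ A}. With |A| = 4, there are |A|^2 = 16 ordered sum pairs; collecting distinct values, A + A = {-26, -16, -15, -6, -5, -4, -3, 7, 8, 20}, so |A + A| = 10. Thus K = 10/4 = 5/2. For comparison, the minimum possible |A + A| over all 4-element sets is 2·4 − 1 = 7 (so min K = 7/4), attained only by arithmetic progressions.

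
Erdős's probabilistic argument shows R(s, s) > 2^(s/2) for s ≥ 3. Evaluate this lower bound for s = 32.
2^(32/2) = 65536; so R(32, 32) > 65536

Colour each edge of K_n uniformly at random with red/blue. The expected number of monochromatic K_32 is C(n, 32) · 2 · 2^(−C(32,2)). If C(n, 32) · 2^(1 − C(32,2)) < 1, then with positive probability no monochromatic K_32 exists, so R(32, 32) > n. The standard estimate C(n, 32) ≤ n^32/32! shows this inequality holds whenever n ≤ 2^(32/2) (since 32! · 2^(C(32,2) − 1) > 2^(32^2/2) ≥ n^32). Hence R(32, 32) > 2^(32/2) = 65536.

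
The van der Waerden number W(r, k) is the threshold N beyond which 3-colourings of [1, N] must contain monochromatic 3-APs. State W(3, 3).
W(3, 3) = 27

W(3, 3) = 27. The lower bound W(3, 3) > 26 comes from an explicit good 3-colouring of [1, 26]; the upper bound W(3, 3) ≤ 27 was verified by exhaustive search over 3-colourings of [1, 27].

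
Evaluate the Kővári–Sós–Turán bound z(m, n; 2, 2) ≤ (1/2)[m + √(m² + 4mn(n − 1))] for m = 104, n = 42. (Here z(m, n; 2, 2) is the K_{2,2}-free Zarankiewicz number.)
z(104, 42; 2, 2) ≤ (1/2)[104 + √(104² + 4·104·42·41)] = (1/2)[104 + √727168] = 478.3707

Kővári–Sós–Turán: let r_1, ..., r_104 be the row sums and z = Σ r_i the total number of 1s. Each pair of columns can share at most one row with both entries 1 (else a 2×2 all-ones block appears), so Σ_i C(r_i, 2) ≤ C(42, 2) = 861. By convexity Σ_i C(r_i, 2) ≥ 104·C(z/104, 2) = z(z − 104)/(2·104), giving z² − 104z − 104·42·41 ≤ 0 and hence z ≤ (1/2)[104 + √(10816 + 4·179088)] = (1/2)[104 + √727168] ≈ (1/2)(104 + 852.7415) = 478.3707.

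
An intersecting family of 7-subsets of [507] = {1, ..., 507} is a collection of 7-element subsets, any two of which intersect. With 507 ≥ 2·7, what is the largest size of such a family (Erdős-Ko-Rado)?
max |F| = C(506, 6) = 22628166363726

The Erdős-Ko-Rado theorem states: for n ≥ 2k, an intersecting family of k-subsets of an n-element set has size at most C(n − 1, k − 1), with equality for 'star' families {A ⊆ [n] : |A| = k, i ∈ A} (fix an element i). For n = 507, k = 7: C(506, 6) = 22628166363726.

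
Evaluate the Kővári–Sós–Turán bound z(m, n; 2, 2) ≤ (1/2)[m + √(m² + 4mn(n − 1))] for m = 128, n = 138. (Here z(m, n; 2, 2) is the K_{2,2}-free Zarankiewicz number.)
z(128, 138; 2, 2) ≤ (1/2)[128 + √(128² + 4·128·138·137)] = (1/2)[128 + √9696256] = 1620.9406

Kővári–Sós–Turán: let r_1, ..., r_128 be the row sums and z = Σ r_i the total number of 1s. Each pair of columns can share at most one row with both entries 1 (else a 2×2 all-ones block appears), so Σ_i C(r_i, 2) ≤ C(138, 2) = 9453. By convexity Σ_i C(r_i, 2) ≥ 128·C(z/128, 2) = z(z − 128)/(2·128), giving z² − 128z − 128·138·137 ≤ 0 and hence z ≤ (1/2)[128 + √(16384 + 4·2419968)] = (1/2)[128 + √9696256] ≈ (1/2)(128 + 3113.8812) = 1620.9406.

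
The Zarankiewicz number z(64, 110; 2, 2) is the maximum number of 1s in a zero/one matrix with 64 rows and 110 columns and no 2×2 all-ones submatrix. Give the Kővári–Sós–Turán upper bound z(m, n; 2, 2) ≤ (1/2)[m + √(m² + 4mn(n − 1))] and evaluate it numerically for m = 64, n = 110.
z(64, 110; 2, 2) ≤ (1/2)[64 + √(64² + 4·64·110·109)] = (1/2)[64 + √3073536] = 908.5752

Kővári–Sós–Turán: let r_1, ..., r_64 be the row sums and z = Σ r_i the total number of 1s. Each pair of columns can share at most one row with both entries 1 (else a 2×2 all-ones block appears), so Σ_i C(r_i, 2) ≤ C(110, 2) = 5995. By convexity Σ_i C(r_i, 2) ≥ 64·C(z/64, 2) = z(z − 64)/(2·64), giving z² − 64z − 64·110·109 ≤ 0 and hence z ≤ (1/2)[64 + √(4096 + 4·767360)] = (1/2)[64 + √3073536] ≈ (1/2)(64 + 1753.1503) = 908.5752.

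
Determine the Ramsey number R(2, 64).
R(2, 64) = 64

R(2, k) = k for all k ≥ 2: in a 2-colouring of K_k, either some edge is red (a red K_2) or all edges are blue (a blue K_k). And K_{63} coloured all-blue has no blue K_64, so R(2, 64) > 63. Hence R(2, 64) = 64.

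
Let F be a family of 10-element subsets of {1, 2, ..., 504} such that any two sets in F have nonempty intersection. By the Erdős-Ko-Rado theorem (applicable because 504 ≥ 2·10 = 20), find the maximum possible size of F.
max |F| = C(503, 9) = 5285542290850434250

Erdős-Ko-Rado (1961): when n ≥ 2k, max |F| = C(n−1, k−1). The bound is attained by the star {A : i ∈ A} for any fixed i ∈ [n]. Here C(504−1, 10−1) = C(503, 9) = 5285542290850434250.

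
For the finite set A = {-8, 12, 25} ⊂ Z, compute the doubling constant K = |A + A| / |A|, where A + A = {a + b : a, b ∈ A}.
K = |A + A| / |A| = 6/3 = 2

Enumerate A + A = {a + b : a, b ∈ A}. With |A| = 3, there are |A|^2 = 9 ordered sum pairs; collecting distinct values, A + A = {-16, 4, 17, 24, 37, 50}, so |A + A| = 6. Thus K = 6/3 = 2. For comparison, the minimum possible |A + A| over all 3-element sets is 2·3 − 1 = 5 (so min K = 5/3), attained only by arithmetic progressions.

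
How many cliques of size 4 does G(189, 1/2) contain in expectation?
E[# K_4] = C(189, 4) · (1/2)^C(4, 2) = 51494751 / 2^6 = 804605.484375

For each 4-subset S of vertices (there are C(189, 4) = 51494751 such S), let X_S = 1 if S induces a K_4 (all C(4, 2) = 6 edges present). Then P(X_S = 1) = (1/2)^6 = 1/64. By linearity of expectation, E[# K_4] = C(189, 4) · (1/2)^6 = 51494751 / 64 = 804605.484375.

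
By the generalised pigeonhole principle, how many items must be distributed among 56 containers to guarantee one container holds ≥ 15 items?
n = (15 − 1)·56 + 1 = 785

By the generalised pigeonhole principle, to guarantee some box contains ≥ r objects we need more than (r − 1) · k objects total. Threshold: n = (r − 1) · k + 1. With r = 15 and k = 56: n = 14 · 56 + 1 = 784 + 1 = 785. For n = 784 = 14 · 56, we can put exactly 14 objects in every box, avoiding 15 in any single one — so 785 is tight.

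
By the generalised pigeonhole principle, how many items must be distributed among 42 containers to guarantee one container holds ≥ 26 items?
n = (26 − 1)·42 + 1 = 1051

By the generalised pigeonhole principle, to guarantee some box contains ≥ r objects we need more than (r − 1) · k objects total. Threshold: n = (r − 1) · k + 1. With r = 26 and k = 42: n = 25 · 42 + 1 = 1050 + 1 = 1051. For n = 1050 = 25 · 42, we can put exactly 25 objects in every box, avoiding 26 in any single one — so 1051 is tight.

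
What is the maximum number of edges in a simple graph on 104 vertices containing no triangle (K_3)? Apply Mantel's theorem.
ex(104, K_3) = ⌊104^2/4⌋ = 2704

Mantel (1907): a triangle-free graph on n vertices has at most ⌊n^2/4⌋ edges, with equality for the complete bipartite graph K_{⌊n/2⌋, ⌈n/2⌉}. For n = 104: ⌊104^2/4⌋ = ⌊10816/4⌋ = 2704. The extremal graph is K_{52, 52}, which has 52·52 = 2704 edges.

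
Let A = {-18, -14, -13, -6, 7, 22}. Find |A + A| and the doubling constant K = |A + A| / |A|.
K = |A + A| / |A| = 21/6 = 7/2

Enumerate A + A = {a + b : a, b ∈ A}. With |A| = 6, there are |A|^2 = 36 ordered sum pairs; collecting distinct values, A + A = {-36, -32, -31, -28, -27, -26, -24, -20, -19, -12, -11, -7, -6, 1, 4, 8, 9, 14, 16, 29, 44}, so |A + A| = 21. Thus K = 21/6 = 7/2. For comparison, the minimum possible |A + A| over all 6-element sets is 2·6 − 1 = 11 (so min K = 11/6), attained only by arithmetic progressions.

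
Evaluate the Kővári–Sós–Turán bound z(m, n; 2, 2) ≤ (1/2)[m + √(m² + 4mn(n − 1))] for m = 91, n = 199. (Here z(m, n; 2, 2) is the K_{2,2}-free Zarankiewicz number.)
z(91, 199; 2, 2) ≤ (1/2)[91 + √(91² + 4·91·199·198)] = (1/2)[91 + √14350609] = 1939.6099

Kővári–Sós–Turán: let r_1, ..., r_91 be the row sums and z = Σ r_i the total number of 1s. Each pair of columns can share at most one row with both entries 1 (else a 2×2 all-ones block appears), so Σ_i C(r_i, 2) ≤ C(199, 2) = 19701. By convexity Σ_i C(r_i, 2) ≥ 91·C(z/91, 2) = z(z − 91)/(2·91), giving z² − 91z − 91·199·198 ≤ 0 and hence z ≤ (1/2)[91 + √(8281 + 4·3585582)] = (1/2)[91 + √14350609] ≈ (1/2)(91 + 3788.2198) = 1939.6099.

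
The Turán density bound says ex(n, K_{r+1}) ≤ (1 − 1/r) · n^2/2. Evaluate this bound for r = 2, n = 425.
Turán density bound = (1/2) · 425^2/2 = 180625/4 ≈ 45156.25

Turán's theorem: ex(n, K_{r+1}) is achieved by the complete r-partite Turán graph T(n, r) with parts as balanced as possible, and is at most (1 − 1/r) · n^2/2. For r = 2, n = 425: the density bound is (1/2) · 180625/2 = 180625/4 ≈ 45156.25. The integer-valued extremum is e(T(425, 2)) = 45156, which is strictly less than the density bound 180625/4 since 2 ∤ 425 (the parts of T(425, 2) cannot all be equal).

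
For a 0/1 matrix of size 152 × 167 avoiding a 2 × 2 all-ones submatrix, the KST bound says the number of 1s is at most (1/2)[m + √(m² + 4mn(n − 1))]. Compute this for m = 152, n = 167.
z(152, 167; 2, 2) ≤ (1/2)[152 + √(152² + 4·152·167·166)] = (1/2)[152 + √16878080] = 2130.147

Kővári–Sós–Turán: let r_1, ..., r_152 be the row sums and z = Σ r_i the total number of 1s. Each pair of columns can share at most one row with both entries 1 (else a 2×2 all-ones block appears), so Σ_i C(r_i, 2) ≤ C(167, 2) = 13861. By convexity Σ_i C(r_i, 2) ≥ 152·C(z/152, 2) = z(z − 152)/(2·152), giving z² − 152z − 152·167·166 ≤ 0 and hence z ≤ (1/2)[152 + √(23104 + 4·4213744)] = (1/2)[152 + √16878080] ≈ (1/2)(152 + 4108.294) = 2130.147.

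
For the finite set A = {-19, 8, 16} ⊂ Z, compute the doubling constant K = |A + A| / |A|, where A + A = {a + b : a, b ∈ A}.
K = |A + A| / |A| = 6/3 = 2

Enumerate A + A = {a + b : a, b ∈ A}. With |A| = 3, there are |A|^2 = 9 ordered sum pairs; collecting distinct values, A + A = {-38, -11, -3, 16, 24, 32}, so |A + A| = 6. Thus K = 6/3 = 2. For comparison, the minimum possible |A + A| over all 3-element sets is 2·3 − 1 = 5 (so min K = 5/3), attained only by arithmetic progressions.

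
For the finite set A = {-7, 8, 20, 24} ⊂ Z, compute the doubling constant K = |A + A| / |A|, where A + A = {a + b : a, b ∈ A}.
K = |A + A| / |A| = 10/4 = 5/2

Enumerate A + A = {a + b : a, b ∈ A}. With |A| = 4, there are |A|^2 = 16 ordered sum pairs; collecting distinct values, A + A = {-14, 1, 13, 16, 17, 28, 32, 40, 44, 48}, so |A + A| = 10. Thus K = 10/4 = 5/2. For comparison, the minimum possible |A + A| over all 4-element sets is 2·4 − 1 = 7 (so min K = 7/4), attained only by arithmetic progressions.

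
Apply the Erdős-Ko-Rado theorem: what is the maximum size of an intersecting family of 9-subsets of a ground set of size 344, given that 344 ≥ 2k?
max |F| = C(343, 8) = 4376415781435698

Erdős-Ko-Rado (1961): when n ≥ 2k, max |F| = C(n−1, k−1). The bound is attained by the star {A : i ∈ A} for any fixed i ∈ [n]. Here C(344−1, 9−1) = C(343, 8) = 4376415781435698.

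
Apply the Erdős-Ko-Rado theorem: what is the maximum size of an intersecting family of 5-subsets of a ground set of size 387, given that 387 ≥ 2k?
max |F| = C(386, 4) = 910682080

The Erdős-Ko-Rado theorem states: for n ≥ 2k, an intersecting family of k-subsets of an n-element set has size at most C(n − 1, k − 1), with equality for 'star' families {A ⊆ [n] : |A| = k, i ∈ A} (fix an element i). For n = 387, k = 5: C(386, 4) = 910682080.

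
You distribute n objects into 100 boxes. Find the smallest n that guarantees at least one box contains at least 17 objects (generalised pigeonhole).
n = (17 − 1)·100 + 1 = 1601

By the generalised pigeonhole principle, to guarantee some box contains ≥ r objects we need more than (r − 1) · k objects total. Threshold: n = (r − 1) · k + 1. With r = 17 and k = 100: n = 16 · 100 + 1 = 1600 + 1 = 1601. For n = 1600 = 16 · 100, we can put exactly 16 objects in every box, avoiding 17 in any single one — so 1601 is tight.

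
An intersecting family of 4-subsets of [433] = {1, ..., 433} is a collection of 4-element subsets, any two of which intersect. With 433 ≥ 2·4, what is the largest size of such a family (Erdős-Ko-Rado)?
max |F| = C(432, 3) = 13343760

The Erdős-Ko-Rado theorem states: for n ≥ 2k, an intersecting family of k-subsets of an n-element set has size at most C(n − 1, k − 1), with equality for 'star' families {A ⊆ [n] : |A| = k, i ∈ A} (fix an element i). For n = 433, k = 4: C(432, 3) = 13343760.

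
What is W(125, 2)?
W(125, 2) = 125 + 1 = 126

A 2-term AP is any pair of integers, so a monochromatic 2-AP exists iff some colour is used at least twice. With 125 colours, the colouring i ↦ i on {1, ..., 125} uses each colour once, avoiding any monochromatic pair, so W(125, 2) > 125. For {1, ..., 126}, pigeonhole forces two integers of the same colour, which form a monochromatic 2-AP. Hence W(125, 2) = 126.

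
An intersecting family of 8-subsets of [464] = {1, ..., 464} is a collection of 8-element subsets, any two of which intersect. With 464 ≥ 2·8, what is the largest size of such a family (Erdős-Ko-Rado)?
max |F| = C(463, 7) = 864660362849811

Erdős-Ko-Rado (1961): when n ≥ 2k, max |F| = C(n−1, k−1). The bound is attained by the star {A : i ∈ A} for any fixed i ∈ [n]. Here C(464−1, 8−1) = C(463, 7) = 864660362849811.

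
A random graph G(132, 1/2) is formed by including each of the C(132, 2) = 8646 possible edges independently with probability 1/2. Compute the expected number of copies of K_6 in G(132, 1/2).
E[# K_6] = C(132, 6) · (1/2)^C(6, 2) = 6547258432 / 2^15 = 102300913/512 ≈ 199806.470703

For each 6-subset S of vertices (there are C(132, 6) = 6547258432 such S), let X_S = 1 if S induces a K_6 (all C(6, 2) = 15 edges present). Then P(X_S = 1) = (1/2)^15 = 1/32768. By linearity of expectation, E[# K_6] = C(132, 6) · (1/2)^15 = 6547258432 / 32768 = 102300913/512 ≈ 199806.470703.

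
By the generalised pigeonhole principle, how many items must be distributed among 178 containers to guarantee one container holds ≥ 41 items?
n = (41 − 1)·178 + 1 = 7121

By the generalised pigeonhole principle, to guarantee some box contains ≥ r objects we need more than (r − 1) · k objects total. Threshold: n = (r − 1) · k + 1. With r = 41 and k = 178: n = 40 · 178 + 1 = 7120 + 1 = 7121. For n = 7120 = 40 · 178, we can put exactly 40 objects in every box, avoiding 41 in any single one — so 7121 is tight.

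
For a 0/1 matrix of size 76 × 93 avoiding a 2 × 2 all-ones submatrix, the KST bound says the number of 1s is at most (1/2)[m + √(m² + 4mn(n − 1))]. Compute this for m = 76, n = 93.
z(76, 93; 2, 2) ≤ (1/2)[76 + √(76² + 4·76·93·92)] = (1/2)[76 + √2606800] = 845.2794

Kővári–Sós–Turán: let r_1, ..., r_76 be the row sums and z = Σ r_i the total number of 1s. Each pair of columns can share at most one row with both entries 1 (else a 2×2 all-ones block appears), so Σ_i C(r_i, 2) ≤ C(93, 2) = 4278. By convexity Σ_i C(r_i, 2) ≥ 76·C(z/76, 2) = z(z − 76)/(2·76), giving z² − 76z − 76·93·92 ≤ 0 and hence z ≤ (1/2)[76 + √(5776 + 4·650256)] = (1/2)[76 + √2606800] ≈ (1/2)(76 + 1614.5588) = 845.2794.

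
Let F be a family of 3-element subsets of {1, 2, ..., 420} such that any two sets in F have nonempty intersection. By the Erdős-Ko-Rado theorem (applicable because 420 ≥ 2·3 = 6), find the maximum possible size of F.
max |F| = C(419, 2) = 87571

Erdős-Ko-Rado (1961): when n ≥ 2k, max |F| = C(n−1, k−1). The bound is attained by the star {A : i ∈ A} for any fixed i ∈ [n]. Here C(420−1, 3−1) = C(419, 2) = 87571.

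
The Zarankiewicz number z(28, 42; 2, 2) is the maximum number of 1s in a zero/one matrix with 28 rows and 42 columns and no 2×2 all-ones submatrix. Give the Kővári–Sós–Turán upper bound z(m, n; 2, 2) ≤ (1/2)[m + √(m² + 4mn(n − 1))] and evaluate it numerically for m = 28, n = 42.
z(28, 42; 2, 2) ≤ (1/2)[28 + √(28² + 4·28·42·41)] = (1/2)[28 + √193648] = 234.0273

Kővári–Sós–Turán: let r_1, ..., r_28 be the row sums and z = Σ r_i the total number of 1s. Each pair of columns can share at most one row with both entries 1 (else a 2×2 all-ones block appears), so Σ_i C(r_i, 2) ≤ C(42, 2) = 861. By convexity Σ_i C(r_i, 2) ≥ 28·C(z/28, 2) = z(z − 28)/(2·28), giving z² − 28z − 28·42·41 ≤ 0 and hence z ≤ (1/2)[28 + √(784 + 4·48216)] = (1/2)[28 + √193648] ≈ (1/2)(28 + 440.0545) = 234.0273.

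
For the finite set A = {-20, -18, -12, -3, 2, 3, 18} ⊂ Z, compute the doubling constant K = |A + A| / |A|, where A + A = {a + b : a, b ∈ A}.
K = |A + A| / |A| = 25/7

Enumerate A + A = {a + b : a, b ∈ A}. With |A| = 7, there are |A|^2 = 49 ordered sum pairs; collecting distinct values, A + A = {-40, -38, -36, -32, -30, -24, -23, -21, -18, -17, -16, -15, -10, -9, -6, -2, -1, 0, 4, 5, 6, 15, 20, 21, 36}, so |A + A| = 25. Thus K = 25/7. For comparison, the minimum possible |A + A| over all 7-element sets is 2·7 − 1 = 13 (so min K = 13/7), attained only by arithmetic progressions.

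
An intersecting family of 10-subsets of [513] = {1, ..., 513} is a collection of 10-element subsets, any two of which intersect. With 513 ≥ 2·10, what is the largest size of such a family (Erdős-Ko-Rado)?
max |F| = C(512, 9) = 6208116950265950720

Erdős-Ko-Rado (1961): when n ≥ 2k, max |F| = C(n−1, k−1). The bound is attained by the star {A : i ∈ A} for any fixed i ∈ [n]. Here C(513−1, 10−1) = C(512, 9) = 6208116950265950720.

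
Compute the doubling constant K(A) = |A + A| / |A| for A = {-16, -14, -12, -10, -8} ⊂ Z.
K = |A + A| / |A| = 9/5

Enumerate A + A = {a + b : a, b ∈ A}. With |A| = 5, there are |A|^2 = 25 ordered sum pairs; collecting distinct values, A + A = {-32, -30, -28, -26, -24, -22, -20, -18, -16}, so |A + A| = 9. Thus K = 9/5. Here |A + A| = 2|A| − 1 = 9, the minimum possible — so K = 9/5 is minimal, which holds iff A is an arithmetic progression.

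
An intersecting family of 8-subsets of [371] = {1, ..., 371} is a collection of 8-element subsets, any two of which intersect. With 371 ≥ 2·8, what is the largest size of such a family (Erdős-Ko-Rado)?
max |F| = C(370, 7) = 177904433119920

The Erdős-Ko-Rado theorem states: for n ≥ 2k, an intersecting family of k-subsets of an n-element set has size at most C(n − 1, k − 1), with equality for 'star' families {A ⊆ [n] : |A| = k, i ∈ A} (fix an element i). For n = 371, k = 8: C(370, 7) = 177904433119920.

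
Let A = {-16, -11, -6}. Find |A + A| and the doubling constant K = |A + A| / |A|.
K = |A + A| / |A| = 5/3

Enumerate A + A = {a + b : a, b ∈ A}. With |A| = 3, there are |A|^2 = 9 ordered sum pairs; collecting distinct values, A + A = {-32, -27, -22, -17, -12}, so |A + A| = 5. Thus K = 5/3. Here |A + A| = 2|A| − 1 = 5, the minimum possible — so K = 5/3 is minimal, which holds iff A is an arithmetic progression.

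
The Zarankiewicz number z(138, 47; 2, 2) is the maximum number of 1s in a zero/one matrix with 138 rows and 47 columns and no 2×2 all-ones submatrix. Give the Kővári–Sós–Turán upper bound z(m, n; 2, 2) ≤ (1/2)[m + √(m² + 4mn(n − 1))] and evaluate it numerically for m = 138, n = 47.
z(138, 47; 2, 2) ≤ (1/2)[138 + √(138² + 4·138·47·46)] = (1/2)[138 + √1212468] = 619.5606

Kővári–Sós–Turán: let r_1, ..., r_138 be the row sums and z = Σ r_i the total number of 1s. Each pair of columns can share at most one row with both entries 1 (else a 2×2 all-ones block appears), so Σ_i C(r_i, 2) ≤ C(47, 2) = 1081. By convexity Σ_i C(r_i, 2) ≥ 138·C(z/138, 2) = z(z − 138)/(2·138), giving z² − 138z − 138·47·46 ≤ 0 and hence z ≤ (1/2)[138 + √(19044 + 4·298356)] = (1/2)[138 + √1212468] ≈ (1/2)(138 + 1101.1212) = 619.5606.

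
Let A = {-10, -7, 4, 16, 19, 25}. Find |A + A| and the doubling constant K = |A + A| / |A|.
K = |A + A| / |A| = 20/6 = 10/3

Enumerate A + A = {a + b : a, b ∈ A}. With |A| = 6, there are |A|^2 = 36 ordered sum pairs; collecting distinct values, A + A = {-20, -17, -14, -6, -3, 6, 8, 9, 12, 15, 18, 20, 23, 29, 32, 35, 38, 41, 44, 50}, so |A + A| = 20. Thus K = 20/6 = 10/3. For comparison, the minimum possible |A + A| over all 6-element sets is 2·6 − 1 = 11 (so min K = 11/6), attained only by arithmetic progressions.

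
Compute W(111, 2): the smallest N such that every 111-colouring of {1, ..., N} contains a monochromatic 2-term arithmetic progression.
W(111, 2) = 111 + 1 = 112

A 2-term AP is any pair of integers, so a monochromatic 2-AP exists iff some colour is used at least twice. With 111 colours, the colouring i ↦ i on {1, ..., 111} uses each colour once, avoiding any monochromatic pair, so W(111, 2) > 111. For {1, ..., 112}, pigeonhole forces two integers of the same colour, which form a monochromatic 2-AP. Hence W(111, 2) = 112.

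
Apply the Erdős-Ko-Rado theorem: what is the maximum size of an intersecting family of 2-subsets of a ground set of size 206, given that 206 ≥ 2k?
max |F| = C(205, 1) = 205

Erdős-Ko-Rado (1961): when n ≥ 2k, max |F| = C(n−1, k−1). The bound is attained by the star {A : i ∈ A} for any fixed i ∈ [n]. Here C(206−1, 2−1) = C(205, 1) = 205.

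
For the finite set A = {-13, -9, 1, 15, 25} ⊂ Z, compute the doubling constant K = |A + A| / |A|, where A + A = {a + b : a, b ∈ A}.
K = |A + A| / |A| = 13/5

Enumerate A + A = {a + b : a, b ∈ A}. With |A| = 5, there are |A|^2 = 25 ordered sum pairs; collecting distinct values, A + A = {-26, -22, -18, -12, -8, 2, 6, 12, 16, 26, 30, 40, 50}, so |A + A| = 13. Thus K = 13/5. For comparison, the minimum possible |A + A| over all 5-element sets is 2·5 − 1 = 9 (so min K = 9/5), attained only by arithmetic progressions.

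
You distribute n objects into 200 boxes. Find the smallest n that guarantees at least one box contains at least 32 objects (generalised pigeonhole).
n = (32 − 1)·200 + 1 = 6201

By the generalised pigeonhole principle, to guarantee some box contains ≥ r objects we need more than (r − 1) · k objects total. Threshold: n = (r − 1) · k + 1. With r = 32 and k = 200: n = 31 · 200 + 1 = 6200 + 1 = 6201. For n = 6200 = 31 · 200, we can put exactly 31 objects in every box, avoiding 32 in any single one — so 6201 is tight.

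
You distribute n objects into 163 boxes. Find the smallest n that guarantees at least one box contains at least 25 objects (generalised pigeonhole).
n = (25 − 1)·163 + 1 = 3913

By the generalised pigeonhole principle, to guarantee some box contains ≥ r objects we need more than (r − 1) · k objects total. Threshold: n = (r − 1) · k + 1. With r = 25 and k = 163: n = 24 · 163 + 1 = 3912 + 1 = 3913. For n = 3912 = 24 · 163, we can put exactly 24 objects in every box, avoiding 25 in any single one — so 3913 is tight.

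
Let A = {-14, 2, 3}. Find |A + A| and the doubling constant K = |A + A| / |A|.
K = |A + A| / |A| = 6/3 = 2

Enumerate A + A = {a + b : a, b ∈ A}. With |A| = 3, there are |A|^2 = 9 ordered sum pairs; collecting distinct values, A + A = {-28, -12, -11, 4, 5, 6}, so |A + A| = 6. Thus K = 6/3 = 2. For comparison, the minimum possible |A + A| over all 3-element sets is 2·3 − 1 = 5 (so min K = 5/3), attained only by arithmetic progressions.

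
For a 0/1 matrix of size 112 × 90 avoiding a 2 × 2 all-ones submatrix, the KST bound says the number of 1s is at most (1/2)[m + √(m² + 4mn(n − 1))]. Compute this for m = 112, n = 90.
z(112, 90; 2, 2) ≤ (1/2)[112 + √(112² + 4·112·90·89)] = (1/2)[112 + √3601024] = 1004.8182

Kővári–Sós–Turán: let r_1, ..., r_112 be the row sums and z = Σ r_i the total number of 1s. Each pair of columns can share at most one row with both entries 1 (else a 2×2 all-ones block appears), so Σ_i C(r_i, 2) ≤ C(90, 2) = 4005. By convexity Σ_i C(r_i, 2) ≥ 112·C(z/112, 2) = z(z − 112)/(2·112), giving z² − 112z − 112·90·89 ≤ 0 and hence z ≤ (1/2)[112 + √(12544 + 4·897120)] = (1/2)[112 + √3601024] ≈ (1/2)(112 + 1897.6364) = 1004.8182.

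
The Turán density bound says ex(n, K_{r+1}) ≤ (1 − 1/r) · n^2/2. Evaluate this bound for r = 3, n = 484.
Turán density bound = (2/3) · 484^2/2 = 234256/3 ≈ 78085.3333

Turán's theorem: ex(n, K_{r+1}) is achieved by the complete r-partite Turán graph T(n, r) with parts as balanced as possible, and is at most (1 − 1/r) · n^2/2. For r = 3, n = 484: the density bound is (2/3) · 234256/2 = 234256/3 ≈ 78085.3333. The integer-valued extremum is e(T(484, 3)) = 78085, which is strictly less than the density bound 234256/3 since 3 ∤ 484 (the parts of T(484, 3) cannot all be equal).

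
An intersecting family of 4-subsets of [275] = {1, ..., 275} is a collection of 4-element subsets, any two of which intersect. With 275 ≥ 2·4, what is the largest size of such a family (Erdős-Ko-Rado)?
max |F| = C(274, 3) = 3391024

The Erdős-Ko-Rado theorem states: for n ≥ 2k, an intersecting family of k-subsets of an n-element set has size at most C(n − 1, k − 1), with equality for 'star' families {A ⊆ [n] : |A| = k, i ∈ A} (fix an element i). For n = 275, k = 4: C(274, 3) = 3391024.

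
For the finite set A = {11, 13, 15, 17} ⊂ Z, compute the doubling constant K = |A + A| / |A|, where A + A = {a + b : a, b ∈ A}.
K = |A + A| / |A| = 7/4

Enumerate A + A = {a + b : a, b ∈ A}. With |A| = 4, there are |A|^2 = 16 ordered sum pairs; collecting distinct values, A + A = {22, 24, 26, 28, 30, 32, 34}, so |A + A| = 7. Thus K = 7/4. Here |A + A| = 2|A| − 1 = 7, the minimum possible — so K = 7/4 is minimal, which holds iff A is an arithmetic progression.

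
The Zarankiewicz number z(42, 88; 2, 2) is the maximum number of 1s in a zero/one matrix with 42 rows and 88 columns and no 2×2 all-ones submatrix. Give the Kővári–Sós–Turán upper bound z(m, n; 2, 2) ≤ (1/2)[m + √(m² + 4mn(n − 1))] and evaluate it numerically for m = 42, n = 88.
z(42, 88; 2, 2) ≤ (1/2)[42 + √(42² + 4·42·88·87)] = (1/2)[42 + √1287972] = 588.4443

Kővári–Sós–Turán: let r_1, ..., r_42 be the row sums and z = Σ r_i the total number of 1s. Each pair of columns can share at most one row with both entries 1 (else a 2×2 all-ones block appears), so Σ_i C(r_i, 2) ≤ C(88, 2) = 3828. By convexity Σ_i C(r_i, 2) ≥ 42·C(z/42, 2) = z(z − 42)/(2·42), giving z² − 42z − 42·88·87 ≤ 0 and hence z ≤ (1/2)[42 + √(1764 + 4·321552)] = (1/2)[42 + √1287972] ≈ (1/2)(42 + 1134.8885) = 588.4443.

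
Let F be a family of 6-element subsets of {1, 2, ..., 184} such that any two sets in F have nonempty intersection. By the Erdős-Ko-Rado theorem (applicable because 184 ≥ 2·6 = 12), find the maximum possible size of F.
max |F| = C(183, 5) = 1618621641

The Erdős-Ko-Rado theorem states: for n ≥ 2k, an intersecting family of k-subsets of an n-element set has size at most C(n − 1, k − 1), with equality for 'star' families {A ⊆ [n] : |A| = k, i ∈ A} (fix an element i). For n = 184, k = 6: C(183, 5) = 1618621641.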